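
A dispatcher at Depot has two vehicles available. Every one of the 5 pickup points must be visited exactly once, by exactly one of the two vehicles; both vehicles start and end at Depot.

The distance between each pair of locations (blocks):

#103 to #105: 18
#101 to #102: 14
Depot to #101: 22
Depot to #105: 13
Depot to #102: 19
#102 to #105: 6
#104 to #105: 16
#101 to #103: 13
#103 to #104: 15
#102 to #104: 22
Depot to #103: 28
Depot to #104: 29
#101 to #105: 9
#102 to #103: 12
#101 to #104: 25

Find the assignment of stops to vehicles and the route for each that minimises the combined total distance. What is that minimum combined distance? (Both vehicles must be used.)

Minimum combined distance: 116 blocks.

Check every non-empty split of the stops between the two vehicles; for each half take its own optimal tour:
  {#101} + {#102, #103, #104, #105}: 44 + 75 = 119
  {#102} + {#101, #103, #104, #105}: 38 + 79 = 117
  {#101, #102} + {#103, #104, #105}: 55 + 72 = 127
  {#103} + {#101, #102, #104, #105}: 56 + 87 = 143
  {#101, #103} + {#102, #104, #105}: 63 + 70 = 133
  {#102, #103} + {#101, #104, #105}: 59 + 76 = 135
  … (15 splits in total)
  {#101, #102, #103, #104} + {#105}: 90 + 26 = 116  ← best
Best: vehicle 1 Depot → #102 → #101 → #103 → #104 → Depot = 90; vehicle 2 Depot → #105 → Depot = 26; combined 116.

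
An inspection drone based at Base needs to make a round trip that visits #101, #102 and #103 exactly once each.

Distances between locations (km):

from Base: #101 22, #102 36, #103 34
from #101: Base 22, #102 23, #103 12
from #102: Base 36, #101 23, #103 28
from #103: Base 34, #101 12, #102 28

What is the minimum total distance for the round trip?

Minimum total distance: 98 km.

With 3 stops there are 3!/2 = 3 distinct round trips (a route and its reverse cost the same).
Base→#101→#102→#103→Base: 22+23+28+34 = 107
Base→#101→#103→#102→Base: 22+12+28+36 = 98
Base→#102→#101→#103→Base: 36+23+12+34 = 105
The minimum is 98.
One optimal route: Base → #101 → #103 → #102 → Base (or its reverse).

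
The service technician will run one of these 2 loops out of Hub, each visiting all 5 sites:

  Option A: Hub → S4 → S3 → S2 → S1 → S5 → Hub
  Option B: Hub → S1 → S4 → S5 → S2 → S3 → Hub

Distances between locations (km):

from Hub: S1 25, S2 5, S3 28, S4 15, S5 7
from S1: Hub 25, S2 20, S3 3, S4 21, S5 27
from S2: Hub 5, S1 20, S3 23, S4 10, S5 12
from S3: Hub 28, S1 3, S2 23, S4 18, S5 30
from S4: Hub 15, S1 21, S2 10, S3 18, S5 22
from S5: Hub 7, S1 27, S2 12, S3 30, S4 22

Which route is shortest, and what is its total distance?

Option A: 15 + 18 + 23 + 20 + 27 + 7 = 110
Option B: 25 + 21 + 22 + 12 + 23 + 28 = 131

110 km — Option A is the shortest.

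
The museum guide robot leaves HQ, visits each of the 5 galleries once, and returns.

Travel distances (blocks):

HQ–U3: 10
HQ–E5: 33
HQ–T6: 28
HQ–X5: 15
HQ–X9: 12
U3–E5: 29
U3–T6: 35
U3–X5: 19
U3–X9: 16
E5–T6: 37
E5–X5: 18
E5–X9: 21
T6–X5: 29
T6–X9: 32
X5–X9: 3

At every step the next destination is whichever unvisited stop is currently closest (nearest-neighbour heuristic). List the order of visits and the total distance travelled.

From HQ: distances to unvisited — U3=10, X9=12, X5=15, T6=28, E5=33. Nearest is U3 (10).
From U3: distances to unvisited — X9=16, X5=19, E5=29, T6=35. Nearest is X9 (16).
From X9: distances to unvisited — X5=3, E5=21, T6=32. Nearest is X5 (3).
From X5: distances to unvisited — E5=18, T6=29. Nearest is E5 (18).
From E5: distances to unvisited — T6=37. Nearest is T6 (37).
Return T6→HQ: 28.
Total = 10 + 16 + 3 + 18 + 37 + 28 = 112.

112 blocks along HQ → U3 → X9 → X5 → E5 → T6 → HQ.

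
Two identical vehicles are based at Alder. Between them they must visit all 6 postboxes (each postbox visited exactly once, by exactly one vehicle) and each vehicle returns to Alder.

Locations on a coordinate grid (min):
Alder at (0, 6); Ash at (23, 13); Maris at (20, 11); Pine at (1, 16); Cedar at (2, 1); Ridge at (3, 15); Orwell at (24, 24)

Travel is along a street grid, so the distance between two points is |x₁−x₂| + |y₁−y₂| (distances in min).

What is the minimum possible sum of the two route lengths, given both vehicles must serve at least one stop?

There are 2^5 − 1 = 31 ways to divide the 6 stops into two non-empty groups. For each, the best each vehicle can do is its own shortest tour through its group:
  {Ash} + {Maris, Pine, Cedar, Ridge, Orwell}: 60 + 96 = 156
  {Maris} + {Ash, Pine, Cedar, Ridge, Orwell}: 50 + 96 = 146
  {Ash, Maris} + {Pine, Cedar, Ridge, Orwell}: 60 + 94 = 154
  {Pine} + {Ash, Maris, Cedar, Ridge, Orwell}: 22 + 94 = 116
  {Ash, Pine} + {Maris, Cedar, Ridge, Orwell}: 66 + 94 = 160
  {Maris, Pine} + {Ash, Cedar, Ridge, Orwell}: 60 + 94 = 154
  … (31 splits in total)
  {Cedar} + {Ash, Maris, Pine, Ridge, Orwell}: 14 + 86 = 100  ← best
Best: vehicle 1 Alder → Cedar → Alder = 14; vehicle 2 Alder → Maris → Ash → Orwell → Ridge → Pine → Alder = 86; combined 100.

100 min — the smallest possible combined total.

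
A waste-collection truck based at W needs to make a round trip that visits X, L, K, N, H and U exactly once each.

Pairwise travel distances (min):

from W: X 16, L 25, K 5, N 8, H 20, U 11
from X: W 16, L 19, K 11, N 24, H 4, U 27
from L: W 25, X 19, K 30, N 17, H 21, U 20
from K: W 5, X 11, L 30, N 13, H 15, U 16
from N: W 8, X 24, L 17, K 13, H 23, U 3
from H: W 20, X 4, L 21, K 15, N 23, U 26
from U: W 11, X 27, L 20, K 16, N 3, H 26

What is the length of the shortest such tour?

W → X → L → K → N → H → U → W: 16+19+30+13+23+26+11 = 138
W → X → L → K → N → U → H → W: 16+19+30+13+3+26+20 = 127
W → X → L → K → H → N → U → W: 16+19+30+15+23+3+11 = 117
W → X → L → K → H → U → N → W: 16+19+30+15+26+3+8 = 117
W → X → L → K → U → N → H → W: 16+19+30+16+3+23+20 = 127
W → X → L → K → U → H → N → W: 16+19+30+16+26+23+8 = 138
W → X → L → N → K → H → U → W: 16+19+17+13+15+26+11 = 117
W → X → L → N → K → U → H → W: 16+19+17+13+16+26+20 = 127
… (352 more)
W → K → X → H → L → N → U → W: 5+11+4+21+17+3+11 = 72  ← best
The minimum is 72.
One optimal route: W → K → X → H → L → N → U → W (or its reverse).

Minimum total distance: 72 min.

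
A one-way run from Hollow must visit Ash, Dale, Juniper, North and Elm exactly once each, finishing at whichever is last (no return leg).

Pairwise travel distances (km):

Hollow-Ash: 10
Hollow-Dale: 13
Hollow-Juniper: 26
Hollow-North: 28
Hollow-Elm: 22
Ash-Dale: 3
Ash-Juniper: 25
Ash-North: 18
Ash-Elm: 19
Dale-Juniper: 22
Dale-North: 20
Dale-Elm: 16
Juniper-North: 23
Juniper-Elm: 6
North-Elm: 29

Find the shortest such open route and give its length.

There are 5! = 120 possible orderings.
Hollow→Ash→Dale→Juniper→North→Elm: 10+3+22+23+29 = 87
Hollow→Ash→Dale→Juniper→Elm→North: 10+3+22+6+29 = 70
Hollow→Ash→Dale→North→Juniper→Elm: 10+3+20+23+6 = 62
Hollow→Ash→Dale→North→Elm→Juniper: 10+3+20+29+6 = 68
Hollow→Ash→Dale→Elm→Juniper→North: 10+3+16+6+23 = 58
Hollow→Ash→Dale→Elm→North→Juniper: 10+3+16+29+23 = 81
Hollow→Ash→Juniper→Dale→North→Elm: 10+25+22+20+29 = 106
Hollow→Ash→Juniper→Dale→Elm→North: 10+25+22+16+29 = 102
Hollow→Ash→Juniper→North→Dale→Elm: 10+25+23+20+16 = 94
Hollow→Ash→Juniper→North→Elm→Dale: 10+25+23+29+16 = 103
Hollow→Ash→Juniper→Elm→Dale→North: 10+25+6+16+20 = 77
Hollow→Ash→Juniper→Elm→North→Dale: 10+25+6+29+20 = 90
Hollow→Ash→North→Dale→Juniper→Elm: 10+18+20+22+6 = 76
Hollow→Ash→North→Dale→Elm→Juniper: 10+18+20+16+6 = 70
… (106 more)
The minimum is 58.
One shortest path: Hollow → Ash → Dale → Elm → Juniper → North.

58 km — the minimum one-way total.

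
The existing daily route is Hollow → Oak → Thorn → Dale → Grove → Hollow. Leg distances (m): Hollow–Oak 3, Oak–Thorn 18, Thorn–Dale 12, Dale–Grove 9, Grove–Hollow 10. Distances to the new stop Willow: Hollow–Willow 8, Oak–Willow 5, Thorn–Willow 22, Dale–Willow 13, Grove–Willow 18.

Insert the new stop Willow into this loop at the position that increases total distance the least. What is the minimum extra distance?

Insertion cost between consecutive stops i–j is d(i,Willow) + d(Willow,j) − d(i,j):
  between Hollow and Oak: 8 + 5 − 3 = 10
  between Oak and Thorn: 5 + 22 − 18 = 9
  between Thorn and Dale: 22 + 13 − 12 = 23
  between Dale and Grove: 13 + 18 − 9 = 22
  between Grove and Hollow: 18 + 8 − 10 = 16
Cheapest insertion is between Oak and Thorn, adding 9.
New total = 52 + 9 = 61.

Minimum extra distance: 9 m, inserting Willow between Oak and Thorn.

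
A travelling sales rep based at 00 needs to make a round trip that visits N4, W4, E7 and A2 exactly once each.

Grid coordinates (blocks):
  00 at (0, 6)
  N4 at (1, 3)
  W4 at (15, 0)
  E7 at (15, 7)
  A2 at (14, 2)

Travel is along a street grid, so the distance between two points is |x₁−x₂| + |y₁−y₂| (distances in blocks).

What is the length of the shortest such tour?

00 → N4 → W4 → E7 → A2 → 00: 4+17+7+6+18 = 52
00 → N4 → W4 → A2 → E7 → 00: 4+17+3+6+16 = 46
00 → N4 → E7 → W4 → A2 → 00: 4+18+7+3+18 = 50
00 → N4 → E7 → A2 → W4 → 00: 4+18+6+3+21 = 52
00 → N4 → A2 → W4 → E7 → 00: 4+14+3+7+16 = 44
00 → N4 → A2 → E7 → W4 → 00: 4+14+6+7+21 = 52
00 → W4 → N4 → E7 → A2 → 00: 21+17+18+6+18 = 80
00 → W4 → N4 → A2 → E7 → 00: 21+17+14+6+16 = 74
00 → W4 → E7 → N4 → A2 → 00: 21+7+18+14+18 = 78
00 → W4 → A2 → N4 → E7 → 00: 21+3+14+18+16 = 72
00 → E7 → N4 → W4 → A2 → 00: 16+18+17+3+18 = 72
00 → E7 → W4 → N4 → A2 → 00: 16+7+17+14+18 = 72
The minimum is 44.
One optimal route: 00 → N4 → A2 → W4 → E7 → 00 (or its reverse).

44 blocks — the shortest possible round trip.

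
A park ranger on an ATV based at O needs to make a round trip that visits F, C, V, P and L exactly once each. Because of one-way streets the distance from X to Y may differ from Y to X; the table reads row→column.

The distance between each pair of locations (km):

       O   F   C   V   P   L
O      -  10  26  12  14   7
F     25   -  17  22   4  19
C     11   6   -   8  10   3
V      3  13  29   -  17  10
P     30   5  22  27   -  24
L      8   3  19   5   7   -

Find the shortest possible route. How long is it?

O-F-C-V-P-L-O: 10+17+8+17+24+8 = 84
O-F-C-V-L-P-O: 10+17+8+10+7+30 = 82
O-F-C-P-V-L-O: 10+17+10+27+10+8 = 82
O-F-C-P-L-V-O: 10+17+10+24+5+3 = 69
O-F-C-L-V-P-O: 10+17+3+5+17+30 = 82
O-F-C-L-P-V-O: 10+17+3+7+27+3 = 67
O-F-V-C-P-L-O: 10+22+29+10+24+8 = 103
O-F-V-C-L-P-O: 10+22+29+3+7+30 = 101
O-F-V-P-C-L-O: 10+22+17+22+3+8 = 82
O-F-V-P-L-C-O: 10+22+17+24+19+11 = 103
O-F-V-L-C-P-O: 10+22+10+19+10+30 = 101
O-F-V-L-P-C-O: 10+22+10+7+22+11 = 82
O-F-P-C-V-L-O: 10+4+22+8+10+8 = 62
O-F-P-C-L-V-O: 10+4+22+3+5+3 = 47
… (106 more)
The minimum is 47.
One optimal route: O → F → P → C → L → V → O.

47 km — the shortest possible round trip.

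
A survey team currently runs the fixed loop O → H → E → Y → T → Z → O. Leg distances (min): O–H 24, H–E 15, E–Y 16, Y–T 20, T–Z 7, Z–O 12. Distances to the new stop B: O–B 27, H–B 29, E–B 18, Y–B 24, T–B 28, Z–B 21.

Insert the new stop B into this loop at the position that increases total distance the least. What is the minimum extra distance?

Adding 26 min by placing B on the E–Y leg.

Insertion cost between consecutive stops i–j is d(i,B) + d(B,j) − d(i,j):
  between O and H: 27 + 29 − 24 = 32
  between H and E: 29 + 18 − 15 = 32
  between E and Y: 18 + 24 − 16 = 26
  between Y and T: 24 + 28 − 20 = 32
  between T and Z: 28 + 21 − 7 = 42
  between Z and O: 21 + 27 − 12 = 36
Cheapest insertion is between E and Y, adding 26.
New total = 94 + 26 = 120.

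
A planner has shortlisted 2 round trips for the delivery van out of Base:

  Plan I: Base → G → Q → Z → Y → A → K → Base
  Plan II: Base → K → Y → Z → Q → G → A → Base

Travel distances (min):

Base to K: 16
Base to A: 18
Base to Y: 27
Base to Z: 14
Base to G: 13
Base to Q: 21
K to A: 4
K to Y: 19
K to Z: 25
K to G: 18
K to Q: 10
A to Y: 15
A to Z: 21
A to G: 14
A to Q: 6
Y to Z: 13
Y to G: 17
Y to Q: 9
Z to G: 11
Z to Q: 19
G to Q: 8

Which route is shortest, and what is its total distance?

88 min — Plan I is the shortest.

Plan I: 13 + 8 + 19 + 13 + 15 + 4 + 16 = 88
Plan II: 16 + 19 + 13 + 19 + 8 + 14 + 18 = 107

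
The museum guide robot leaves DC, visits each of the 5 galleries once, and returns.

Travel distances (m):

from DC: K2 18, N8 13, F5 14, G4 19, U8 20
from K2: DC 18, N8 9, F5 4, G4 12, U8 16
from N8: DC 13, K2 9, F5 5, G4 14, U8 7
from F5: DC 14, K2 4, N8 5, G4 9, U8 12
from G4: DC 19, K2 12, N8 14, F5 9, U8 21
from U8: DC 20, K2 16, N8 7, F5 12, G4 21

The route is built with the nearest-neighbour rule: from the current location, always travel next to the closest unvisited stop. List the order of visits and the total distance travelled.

At DC the remaining stops are N8 13, F5 14, K2 18, G4 19, U8 20; go to N8.
At N8 the remaining stops are F5 5, U8 7, K2 9, G4 14; go to F5.
At F5 the remaining stops are K2 4, G4 9, U8 12; go to K2.
At K2 the remaining stops are G4 12, U8 16; go to G4.
At G4 the remaining stops are U8 21; go to U8.
Return U8→DC: 20.
Total = 13 + 5 + 4 + 12 + 21 + 20 = 75.

Total distance 75 m via the nearest-neighbour route DC → N8 → F5 → K2 → G4 → U8 → DC.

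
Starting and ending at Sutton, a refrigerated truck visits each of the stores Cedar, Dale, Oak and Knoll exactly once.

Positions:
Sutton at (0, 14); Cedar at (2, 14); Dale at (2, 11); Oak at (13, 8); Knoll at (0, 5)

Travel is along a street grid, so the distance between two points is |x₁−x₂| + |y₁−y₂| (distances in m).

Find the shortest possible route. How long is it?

There are 12 distinct closed tours to check (reversals are equivalent).
Sutton-Cedar-Dale-Oak-Knoll-Sutton: 2+3+14+16+9 = 44
Sutton-Cedar-Dale-Knoll-Oak-Sutton: 2+3+8+16+19 = 48
Sutton-Cedar-Oak-Dale-Knoll-Sutton: 2+17+14+8+9 = 50
Sutton-Cedar-Oak-Knoll-Dale-Sutton: 2+17+16+8+5 = 48
Sutton-Cedar-Knoll-Dale-Oak-Sutton: 2+11+8+14+19 = 54
Sutton-Cedar-Knoll-Oak-Dale-Sutton: 2+11+16+14+5 = 48
Sutton-Dale-Cedar-Oak-Knoll-Sutton: 5+3+17+16+9 = 50
Sutton-Dale-Cedar-Knoll-Oak-Sutton: 5+3+11+16+19 = 54
Sutton-Dale-Oak-Cedar-Knoll-Sutton: 5+14+17+11+9 = 56
Sutton-Dale-Knoll-Cedar-Oak-Sutton: 5+8+11+17+19 = 60
Sutton-Oak-Cedar-Dale-Knoll-Sutton: 19+17+3+8+9 = 56
Sutton-Oak-Dale-Cedar-Knoll-Sutton: 19+14+3+11+9 = 56
The minimum is 44.
One optimal route: Sutton → Cedar → Dale → Oak → Knoll → Sutton (or its reverse).

Shortest round trip = 44 m.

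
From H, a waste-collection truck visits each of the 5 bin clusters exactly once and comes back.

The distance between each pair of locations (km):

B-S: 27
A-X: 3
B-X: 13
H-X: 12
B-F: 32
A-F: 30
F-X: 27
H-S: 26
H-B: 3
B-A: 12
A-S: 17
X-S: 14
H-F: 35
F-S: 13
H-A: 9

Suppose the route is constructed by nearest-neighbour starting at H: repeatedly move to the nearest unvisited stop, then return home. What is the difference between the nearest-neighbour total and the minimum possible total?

H: B=3, A=9, X=12, S=26, F=35 ⇒ B
B: A=12, X=13, S=27, F=32 ⇒ A
A: X=3, S=17, F=30 ⇒ X
X: S=14, F=27 ⇒ S
S: F=13 ⇒ F
NN route H → B → A → X → S → F → H costs 80.
Optimal: H → B → F → S → X → A → H costs 74 (by enumerating all 60 distinct tours).
Excess = 80 − 74 = 6.

The nearest-neighbour route is 6 km longer than optimal.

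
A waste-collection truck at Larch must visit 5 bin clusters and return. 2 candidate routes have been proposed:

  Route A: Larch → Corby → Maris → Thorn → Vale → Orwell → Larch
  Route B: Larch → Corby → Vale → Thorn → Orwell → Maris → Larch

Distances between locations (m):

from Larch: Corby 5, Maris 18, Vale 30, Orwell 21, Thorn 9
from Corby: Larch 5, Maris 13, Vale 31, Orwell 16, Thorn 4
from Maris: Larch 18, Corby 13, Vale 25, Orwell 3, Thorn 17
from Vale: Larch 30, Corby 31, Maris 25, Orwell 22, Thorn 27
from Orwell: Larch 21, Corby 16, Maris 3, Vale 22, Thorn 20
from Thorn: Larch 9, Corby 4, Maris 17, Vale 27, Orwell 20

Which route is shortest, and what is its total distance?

Route A: 5 + 13 + 17 + 27 + 22 + 21 = 105
Route B: 5 + 31 + 27 + 20 + 3 + 18 = 104

104 m — Route B is the shortest.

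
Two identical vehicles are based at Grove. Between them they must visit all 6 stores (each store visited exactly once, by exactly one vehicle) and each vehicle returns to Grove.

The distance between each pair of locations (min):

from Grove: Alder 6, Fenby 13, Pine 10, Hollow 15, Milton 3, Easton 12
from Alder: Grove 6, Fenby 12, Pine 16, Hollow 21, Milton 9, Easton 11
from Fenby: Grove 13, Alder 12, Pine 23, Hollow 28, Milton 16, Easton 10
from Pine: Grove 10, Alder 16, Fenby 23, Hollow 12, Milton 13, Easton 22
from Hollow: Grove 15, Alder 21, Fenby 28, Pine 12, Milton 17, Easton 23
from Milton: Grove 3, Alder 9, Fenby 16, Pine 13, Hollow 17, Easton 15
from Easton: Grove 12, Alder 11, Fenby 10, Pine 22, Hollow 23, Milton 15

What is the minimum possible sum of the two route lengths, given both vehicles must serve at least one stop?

79 min — the smallest possible combined total.

Check every non-empty split of the stops between the two vehicles; for each half take its own optimal tour:
  {Alder} + {Fenby, Pine, Hollow, Milton, Easton}: 12 + 74 = 86
  {Fenby} + {Alder, Pine, Hollow, Milton, Easton}: 26 + 68 = 94
  {Alder, Fenby} + {Pine, Hollow, Milton, Easton}: 31 + 63 = 94
  {Pine} + {Alder, Fenby, Hollow, Milton, Easton}: 20 + 71 = 91
  {Alder, Pine} + {Fenby, Hollow, Milton, Easton}: 32 + 66 = 98
  {Fenby, Pine} + {Alder, Hollow, Milton, Easton}: 46 + 60 = 106
  … (31 splits in total)
  {Milton} + {Alder, Fenby, Pine, Hollow, Easton}: 6 + 73 = 79  ← best
Best: vehicle 1 Grove → Milton → Grove = 6; vehicle 2 Grove → Alder → Fenby → Easton → Hollow → Pine → Grove = 73; combined 79.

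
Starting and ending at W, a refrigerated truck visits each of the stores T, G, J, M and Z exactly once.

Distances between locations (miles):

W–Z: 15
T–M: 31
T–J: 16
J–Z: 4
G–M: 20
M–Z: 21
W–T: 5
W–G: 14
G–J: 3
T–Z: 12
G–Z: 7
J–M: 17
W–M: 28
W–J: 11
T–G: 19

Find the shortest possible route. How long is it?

72 miles — the shortest possible round trip.

With 5 stops there are 5!/2 = 60 distinct round trips (a route and its reverse cost the same).
W - T - G - J - M - Z - W: 5+19+3+17+21+15 = 80
W - T - G - J - Z - M - W: 5+19+3+4+21+28 = 80
W - T - G - M - J - Z - W: 5+19+20+17+4+15 = 80
W - T - G - M - Z - J - W: 5+19+20+21+4+11 = 80
W - T - G - Z - J - M - W: 5+19+7+4+17+28 = 80
W - T - G - Z - M - J - W: 5+19+7+21+17+11 = 80
W - T - J - G - M - Z - W: 5+16+3+20+21+15 = 80
W - T - J - G - Z - M - W: 5+16+3+7+21+28 = 80
W - T - J - M - G - Z - W: 5+16+17+20+7+15 = 80
W - T - J - M - Z - G - W: 5+16+17+21+7+14 = 80
W - T - J - Z - G - M - W: 5+16+4+7+20+28 = 80
W - T - J - Z - M - G - W: 5+16+4+21+20+14 = 80
W - T - M - G - J - Z - W: 5+31+20+3+4+15 = 78
W - T - M - G - Z - J - W: 5+31+20+7+4+11 = 78
… (46 more)
W - T - Z - G - J - M - W: 5+12+7+3+17+28 = 72  ← best
The minimum is 72.
One optimal route: W → T → Z → G → J → M → W (or its reverse).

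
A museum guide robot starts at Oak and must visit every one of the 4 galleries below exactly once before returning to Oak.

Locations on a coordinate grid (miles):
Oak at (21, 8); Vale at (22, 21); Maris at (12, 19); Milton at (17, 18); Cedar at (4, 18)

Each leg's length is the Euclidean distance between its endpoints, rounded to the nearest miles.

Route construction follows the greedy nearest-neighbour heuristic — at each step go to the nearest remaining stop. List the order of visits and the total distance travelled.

From Oak: distances to unvisited — Milton=11, Vale=13, Maris=14, Cedar=20. Nearest is Milton (11).
From Milton: distances to unvisited — Maris=5, Vale=6, Cedar=13. Nearest is Maris (5).
From Maris: distances to unvisited — Cedar=8, Vale=10. Nearest is Cedar (8).
From Cedar: distances to unvisited — Vale=18. Nearest is Vale (18).
Return Vale→Oak: 13.
Total = 11 + 5 + 8 + 18 + 13 = 55.

Nearest-neighbour total = 55 miles; route Oak → Milton → Maris → Cedar → Vale → Oak.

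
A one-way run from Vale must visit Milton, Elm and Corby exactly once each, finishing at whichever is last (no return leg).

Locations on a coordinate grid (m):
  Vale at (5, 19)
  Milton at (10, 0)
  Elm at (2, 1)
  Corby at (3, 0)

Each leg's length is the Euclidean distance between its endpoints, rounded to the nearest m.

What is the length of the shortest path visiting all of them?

Minimum one-way distance = 26 m.

There are 3! = 6 possible orderings.
Vale→Milton→Elm→Corby: 20+8+1 = 29
Vale→Milton→Corby→Elm: 20+7+1 = 28
Vale→Elm→Milton→Corby: 18+8+7 = 33
Vale→Elm→Corby→Milton: 18+1+7 = 26
Vale→Corby→Milton→Elm: 19+7+8 = 34
Vale→Corby→Elm→Milton: 19+1+8 = 28
The minimum is 26.
One shortest path: Vale → Elm → Corby → Milton.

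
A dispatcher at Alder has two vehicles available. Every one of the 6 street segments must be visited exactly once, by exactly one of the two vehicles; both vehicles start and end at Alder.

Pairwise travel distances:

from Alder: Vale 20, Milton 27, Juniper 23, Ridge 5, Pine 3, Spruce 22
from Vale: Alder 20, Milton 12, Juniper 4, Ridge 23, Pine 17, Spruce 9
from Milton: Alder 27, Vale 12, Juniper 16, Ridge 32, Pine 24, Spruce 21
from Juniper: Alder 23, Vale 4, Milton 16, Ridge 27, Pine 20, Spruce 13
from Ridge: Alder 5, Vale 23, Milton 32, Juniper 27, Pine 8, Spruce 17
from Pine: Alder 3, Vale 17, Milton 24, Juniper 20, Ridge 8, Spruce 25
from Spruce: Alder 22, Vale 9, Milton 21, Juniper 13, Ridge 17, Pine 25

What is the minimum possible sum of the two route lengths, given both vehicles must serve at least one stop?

There are 2^5 − 1 = 31 ways to divide the 6 stops into two non-empty groups. For each, the best each vehicle can do is its own shortest tour through its group:
  {Vale} + {Milton, Juniper, Ridge, Pine, Spruce}: 40 + 78 = 118
  {Milton} + {Vale, Juniper, Ridge, Pine, Spruce}: 54 + 58 = 112
  {Vale, Milton} + {Juniper, Ridge, Pine, Spruce}: 59 + 58 = 117
  {Juniper} + {Vale, Milton, Ridge, Pine, Spruce}: 46 + 70 = 116
  {Vale, Juniper} + {Milton, Ridge, Pine, Spruce}: 47 + 70 = 117
  {Milton, Juniper} + {Vale, Ridge, Pine, Spruce}: 66 + 51 = 117
  … (31 splits in total)
  {Pine} + {Vale, Milton, Juniper, Ridge, Spruce}: 6 + 78 = 84  ← best
Best: vehicle 1 Alder → Pine → Alder = 6; vehicle 2 Alder → Milton → Vale → Juniper → Spruce → Ridge → Alder = 78; combined 84.

Minimum combined distance: 84.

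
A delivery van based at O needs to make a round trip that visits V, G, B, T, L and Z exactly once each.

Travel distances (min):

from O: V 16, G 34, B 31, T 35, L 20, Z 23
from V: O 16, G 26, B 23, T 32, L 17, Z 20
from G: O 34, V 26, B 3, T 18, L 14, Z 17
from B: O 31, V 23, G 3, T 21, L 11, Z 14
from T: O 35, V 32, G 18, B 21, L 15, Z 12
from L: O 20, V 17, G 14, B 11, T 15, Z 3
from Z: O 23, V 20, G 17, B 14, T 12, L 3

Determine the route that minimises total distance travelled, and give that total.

Shortest round trip = 95 min.

There are 360 distinct closed tours to check (reversals are equivalent).
O→V→G→B→T→L→Z→O: 16+26+3+21+15+3+23 = 107
O→V→G→B→T→Z→L→O: 16+26+3+21+12+3+20 = 101
O→V→G→B→L→T→Z→O: 16+26+3+11+15+12+23 = 106
O→V→G→B→L→Z→T→O: 16+26+3+11+3+12+35 = 106
O→V→G→B→Z→T→L→O: 16+26+3+14+12+15+20 = 106
O→V→G→B→Z→L→T→O: 16+26+3+14+3+15+35 = 112
O→V→G→T→B→L→Z→O: 16+26+18+21+11+3+23 = 118
O→V→G→T→B→Z→L→O: 16+26+18+21+14+3+20 = 118
… (352 more)
O→V→B→G→T→Z→L→O: 16+23+3+18+12+3+20 = 95  ← best
The minimum is 95.
One optimal route: O → V → B → G → T → Z → L → O (or its reverse).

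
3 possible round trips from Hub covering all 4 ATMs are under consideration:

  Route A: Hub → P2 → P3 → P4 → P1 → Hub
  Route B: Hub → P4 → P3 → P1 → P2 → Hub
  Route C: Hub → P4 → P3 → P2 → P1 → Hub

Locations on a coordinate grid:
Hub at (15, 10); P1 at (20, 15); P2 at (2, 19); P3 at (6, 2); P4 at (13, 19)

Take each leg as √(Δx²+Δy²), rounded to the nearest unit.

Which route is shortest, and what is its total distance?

Shortest is Route A, total 66.

Route A: 16 + 17 + 18 + 8 + 7 = 66
Route B: 9 + 18 + 19 + 18 + 16 = 80
Route C: 9 + 18 + 17 + 18 + 7 = 69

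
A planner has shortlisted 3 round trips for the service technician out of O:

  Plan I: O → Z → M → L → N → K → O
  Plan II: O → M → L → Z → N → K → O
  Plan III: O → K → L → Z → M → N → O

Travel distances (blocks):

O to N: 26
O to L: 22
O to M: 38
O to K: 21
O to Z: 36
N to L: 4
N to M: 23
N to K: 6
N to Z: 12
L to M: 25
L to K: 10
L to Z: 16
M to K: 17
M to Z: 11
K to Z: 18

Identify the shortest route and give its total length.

Shortest is Plan I, total 103 blocks.

Plan I: 36 + 11 + 25 + 4 + 6 + 21 = 103
Plan II: 38 + 25 + 16 + 12 + 6 + 21 = 118
Plan III: 21 + 10 + 16 + 11 + 23 + 26 = 107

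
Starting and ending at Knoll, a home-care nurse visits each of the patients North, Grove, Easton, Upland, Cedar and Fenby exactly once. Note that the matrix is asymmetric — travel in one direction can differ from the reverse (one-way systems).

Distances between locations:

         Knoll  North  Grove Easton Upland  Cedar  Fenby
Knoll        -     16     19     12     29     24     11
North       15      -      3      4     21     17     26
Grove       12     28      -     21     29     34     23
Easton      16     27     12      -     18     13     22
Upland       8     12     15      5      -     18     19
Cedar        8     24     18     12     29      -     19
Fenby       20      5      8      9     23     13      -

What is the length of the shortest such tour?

Knoll-North-Grove-Easton-Upland-Cedar-Fenby-Knoll: 16+3+21+18+18+19+20 = 115
Knoll-North-Grove-Easton-Upland-Fenby-Cedar-Knoll: 16+3+21+18+19+13+8 = 98
Knoll-North-Grove-Easton-Cedar-Upland-Fenby-Knoll: 16+3+21+13+29+19+20 = 121
Knoll-North-Grove-Easton-Cedar-Fenby-Upland-Knoll: 16+3+21+13+19+23+8 = 103
Knoll-North-Grove-Easton-Fenby-Upland-Cedar-Knoll: 16+3+21+22+23+18+8 = 111
Knoll-North-Grove-Easton-Fenby-Cedar-Upland-Knoll: 16+3+21+22+13+29+8 = 112
Knoll-North-Grove-Upland-Easton-Cedar-Fenby-Knoll: 16+3+29+5+13+19+20 = 105
Knoll-North-Grove-Upland-Easton-Fenby-Cedar-Knoll: 16+3+29+5+22+13+8 = 96
… (712 more)
Knoll-Fenby-North-Grove-Upland-Easton-Cedar-Knoll: 11+5+3+29+5+13+8 = 74  ← best
The minimum is 74.
One optimal route: Knoll → Fenby → North → Grove → Upland → Easton → Cedar → Knoll.

Shortest round trip = 74.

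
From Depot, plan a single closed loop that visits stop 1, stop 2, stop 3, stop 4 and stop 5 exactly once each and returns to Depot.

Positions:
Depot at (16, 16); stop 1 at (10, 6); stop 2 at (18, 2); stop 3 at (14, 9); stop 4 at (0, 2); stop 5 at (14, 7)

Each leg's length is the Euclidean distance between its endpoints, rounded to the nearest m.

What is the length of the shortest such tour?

Minimum total distance: 56 m.

There are 60 distinct closed tours to check (reversals are equivalent).
Depot → stop 1 → stop 2 → stop 3 → stop 4 → stop 5 → Depot: 12+9+8+16+15+9 = 69
Depot → stop 1 → stop 2 → stop 3 → stop 5 → stop 4 → Depot: 12+9+8+2+15+21 = 67
Depot → stop 1 → stop 2 → stop 4 → stop 3 → stop 5 → Depot: 12+9+18+16+2+9 = 66
Depot → stop 1 → stop 2 → stop 4 → stop 5 → stop 3 → Depot: 12+9+18+15+2+7 = 63
Depot → stop 1 → stop 2 → stop 5 → stop 3 → stop 4 → Depot: 12+9+6+2+16+21 = 66
Depot → stop 1 → stop 2 → stop 5 → stop 4 → stop 3 → Depot: 12+9+6+15+16+7 = 65
Depot → stop 1 → stop 3 → stop 2 → stop 4 → stop 5 → Depot: 12+5+8+18+15+9 = 67
Depot → stop 1 → stop 3 → stop 2 → stop 5 → stop 4 → Depot: 12+5+8+6+15+21 = 67
Depot → stop 1 → stop 3 → stop 4 → stop 2 → stop 5 → Depot: 12+5+16+18+6+9 = 66
Depot → stop 1 → stop 3 → stop 4 → stop 5 → stop 2 → Depot: 12+5+16+15+6+14 = 68
Depot → stop 1 → stop 3 → stop 5 → stop 2 → stop 4 → Depot: 12+5+2+6+18+21 = 64
Depot → stop 1 → stop 3 → stop 5 → stop 4 → stop 2 → Depot: 12+5+2+15+18+14 = 66
Depot → stop 1 → stop 4 → stop 2 → stop 3 → stop 5 → Depot: 12+11+18+8+2+9 = 60
Depot → stop 1 → stop 4 → stop 2 → stop 5 → stop 3 → Depot: 12+11+18+6+2+7 = 56
… (46 more)
The minimum is 56.
One optimal route: Depot → stop 1 → stop 4 → stop 2 → stop 5 → stop 3 → Depot (or its reverse).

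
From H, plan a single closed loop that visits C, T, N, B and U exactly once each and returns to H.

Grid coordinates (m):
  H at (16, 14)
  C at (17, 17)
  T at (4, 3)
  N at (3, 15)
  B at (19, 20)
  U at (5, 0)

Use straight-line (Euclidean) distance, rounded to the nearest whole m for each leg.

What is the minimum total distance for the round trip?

With 5 stops there are 5!/2 = 60 distinct round trips (a route and its reverse cost the same).
H - C - T - N - B - U - H: 3+19+12+17+24+18 = 93
H - C - T - N - U - B - H: 3+19+12+15+24+7 = 80
H - C - T - B - N - U - H: 3+19+23+17+15+18 = 95
H - C - T - B - U - N - H: 3+19+23+24+15+13 = 97
H - C - T - U - N - B - H: 3+19+3+15+17+7 = 64
H - C - T - U - B - N - H: 3+19+3+24+17+13 = 79
H - C - N - T - B - U - H: 3+14+12+23+24+18 = 94
H - C - N - T - U - B - H: 3+14+12+3+24+7 = 63
H - C - N - B - T - U - H: 3+14+17+23+3+18 = 78
H - C - N - B - U - T - H: 3+14+17+24+3+16 = 77
H - C - N - U - T - B - H: 3+14+15+3+23+7 = 65
H - C - N - U - B - T - H: 3+14+15+24+23+16 = 95
H - C - B - T - N - U - H: 3+4+23+12+15+18 = 75
H - C - B - T - U - N - H: 3+4+23+3+15+13 = 61
… (46 more)
H - C - B - N - T - U - H: 3+4+17+12+3+18 = 57  ← best
The minimum is 57.
One optimal route: H → C → B → N → T → U → H (or its reverse).

57 m — the shortest possible round trip.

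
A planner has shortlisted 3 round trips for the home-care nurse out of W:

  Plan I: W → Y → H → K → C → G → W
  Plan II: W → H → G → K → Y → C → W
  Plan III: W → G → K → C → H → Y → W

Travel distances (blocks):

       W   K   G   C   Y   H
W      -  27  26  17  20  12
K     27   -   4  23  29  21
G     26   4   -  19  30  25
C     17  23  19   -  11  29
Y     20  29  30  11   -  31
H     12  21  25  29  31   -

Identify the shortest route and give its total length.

Plan I: 20 + 31 + 21 + 23 + 19 + 26 = 140
Plan II: 12 + 25 + 4 + 29 + 11 + 17 = 98
Plan III: 26 + 4 + 23 + 29 + 31 + 20 = 133

98 blocks — Plan II is the shortest.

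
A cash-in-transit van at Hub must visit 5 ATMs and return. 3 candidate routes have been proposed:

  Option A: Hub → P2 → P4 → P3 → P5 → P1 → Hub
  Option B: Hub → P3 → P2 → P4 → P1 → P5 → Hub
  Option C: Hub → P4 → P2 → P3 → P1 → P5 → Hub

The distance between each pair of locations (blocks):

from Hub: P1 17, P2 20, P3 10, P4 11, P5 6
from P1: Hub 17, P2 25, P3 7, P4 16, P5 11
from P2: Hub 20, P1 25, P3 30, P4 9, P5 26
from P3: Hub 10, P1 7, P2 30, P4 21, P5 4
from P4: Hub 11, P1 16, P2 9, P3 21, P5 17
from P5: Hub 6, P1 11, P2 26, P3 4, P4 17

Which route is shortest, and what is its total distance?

Option A: 20 + 9 + 21 + 4 + 11 + 17 = 82
Option B: 10 + 30 + 9 + 16 + 11 + 6 = 82
Option C: 11 + 9 + 30 + 7 + 11 + 6 = 74

Shortest is Option C, total 74 blocks.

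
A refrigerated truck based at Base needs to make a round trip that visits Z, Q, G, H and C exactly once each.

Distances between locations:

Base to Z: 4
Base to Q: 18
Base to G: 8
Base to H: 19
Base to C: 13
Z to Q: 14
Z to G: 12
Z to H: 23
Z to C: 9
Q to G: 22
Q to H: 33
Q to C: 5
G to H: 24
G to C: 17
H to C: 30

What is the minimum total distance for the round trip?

Minimum total distance: 83.

With 5 stops there are 5!/2 = 60 distinct round trips (a route and its reverse cost the same).
Base→Z→Q→G→H→C→Base: 4+14+22+24+30+13 = 107
Base→Z→Q→G→C→H→Base: 4+14+22+17+30+19 = 106
Base→Z→Q→H→G→C→Base: 4+14+33+24+17+13 = 105
Base→Z→Q→H→C→G→Base: 4+14+33+30+17+8 = 106
Base→Z→Q→C→G→H→Base: 4+14+5+17+24+19 = 83
Base→Z→Q→C→H→G→Base: 4+14+5+30+24+8 = 85
Base→Z→G→Q→H→C→Base: 4+12+22+33+30+13 = 114
Base→Z→G→Q→C→H→Base: 4+12+22+5+30+19 = 92
Base→Z→G→H→Q→C→Base: 4+12+24+33+5+13 = 91
Base→Z→G→H→C→Q→Base: 4+12+24+30+5+18 = 93
Base→Z→G→C→Q→H→Base: 4+12+17+5+33+19 = 90
Base→Z→G→C→H→Q→Base: 4+12+17+30+33+18 = 114
Base→Z→H→Q→G→C→Base: 4+23+33+22+17+13 = 112
Base→Z→H→Q→C→G→Base: 4+23+33+5+17+8 = 90
… (46 more)
The minimum is 83.
One optimal route: Base → Z → Q → C → G → H → Base (or its reverse).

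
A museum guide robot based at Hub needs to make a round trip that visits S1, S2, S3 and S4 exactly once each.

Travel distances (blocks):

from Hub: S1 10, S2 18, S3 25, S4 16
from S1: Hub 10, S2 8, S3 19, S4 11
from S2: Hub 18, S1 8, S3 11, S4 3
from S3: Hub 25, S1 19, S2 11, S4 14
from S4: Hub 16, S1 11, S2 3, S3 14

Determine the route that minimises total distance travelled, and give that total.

Shortest round trip = 59 blocks.

There are 12 distinct closed tours to check (reversals are equivalent).
Hub-S1-S2-S3-S4-Hub: 10+8+11+14+16 = 59
Hub-S1-S2-S4-S3-Hub: 10+8+3+14+25 = 60
Hub-S1-S3-S2-S4-Hub: 10+19+11+3+16 = 59
Hub-S1-S3-S4-S2-Hub: 10+19+14+3+18 = 64
Hub-S1-S4-S2-S3-Hub: 10+11+3+11+25 = 60
Hub-S1-S4-S3-S2-Hub: 10+11+14+11+18 = 64
Hub-S2-S1-S3-S4-Hub: 18+8+19+14+16 = 75
Hub-S2-S1-S4-S3-Hub: 18+8+11+14+25 = 76
Hub-S2-S3-S1-S4-Hub: 18+11+19+11+16 = 75
Hub-S2-S4-S1-S3-Hub: 18+3+11+19+25 = 76
Hub-S3-S1-S2-S4-Hub: 25+19+8+3+16 = 71
Hub-S3-S2-S1-S4-Hub: 25+11+8+11+16 = 71
The minimum is 59.
One optimal route: Hub → S1 → S2 → S3 → S4 → Hub (or its reverse).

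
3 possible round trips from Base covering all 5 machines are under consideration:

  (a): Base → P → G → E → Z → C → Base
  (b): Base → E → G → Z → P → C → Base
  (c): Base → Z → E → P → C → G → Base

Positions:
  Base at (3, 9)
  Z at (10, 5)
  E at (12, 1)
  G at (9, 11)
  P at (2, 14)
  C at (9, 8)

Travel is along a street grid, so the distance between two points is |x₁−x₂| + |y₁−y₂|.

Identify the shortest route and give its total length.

(a): 6 + 10 + 13 + 6 + 4 + 7 = 46
(b): 17 + 13 + 7 + 17 + 13 + 7 = 74
(c): 11 + 6 + 23 + 13 + 3 + 8 = 64

Shortest is (a), total 46.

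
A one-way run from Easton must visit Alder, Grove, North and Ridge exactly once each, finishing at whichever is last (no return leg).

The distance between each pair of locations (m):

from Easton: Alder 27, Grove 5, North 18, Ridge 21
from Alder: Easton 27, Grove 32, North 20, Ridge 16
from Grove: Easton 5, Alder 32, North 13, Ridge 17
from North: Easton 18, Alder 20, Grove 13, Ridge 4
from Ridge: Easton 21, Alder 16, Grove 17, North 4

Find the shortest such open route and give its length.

38 m — the minimum one-way total.

There are 4! = 24 possible orderings.
Easton→Alder→Grove→North→Ridge: 27+32+13+4 = 76
Easton→Alder→Grove→Ridge→North: 27+32+17+4 = 80
Easton→Alder→North→Grove→Ridge: 27+20+13+17 = 77
Easton→Alder→North→Ridge→Grove: 27+20+4+17 = 68
Easton→Alder→Ridge→Grove→North: 27+16+17+13 = 73
Easton→Alder→Ridge→North→Grove: 27+16+4+13 = 60
Easton→Grove→Alder→North→Ridge: 5+32+20+4 = 61
Easton→Grove→Alder→Ridge→North: 5+32+16+4 = 57
Easton→Grove→North→Alder→Ridge: 5+13+20+16 = 54
Easton→Grove→North→Ridge→Alder: 5+13+4+16 = 38
Easton→Grove→Ridge→Alder→North: 5+17+16+20 = 58
Easton→Grove→Ridge→North→Alder: 5+17+4+20 = 46
Easton→North→Alder→Grove→Ridge: 18+20+32+17 = 87
Easton→North→Alder→Ridge→Grove: 18+20+16+17 = 71
… (10 more)
The minimum is 38.
One shortest path: Easton → Grove → North → Ridge → Alder.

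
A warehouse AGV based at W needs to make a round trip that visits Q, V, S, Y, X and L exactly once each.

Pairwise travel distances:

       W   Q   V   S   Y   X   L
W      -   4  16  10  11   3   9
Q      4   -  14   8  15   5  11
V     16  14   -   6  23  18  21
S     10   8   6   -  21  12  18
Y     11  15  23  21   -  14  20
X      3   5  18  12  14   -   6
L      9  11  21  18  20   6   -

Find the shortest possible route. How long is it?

Minimum total distance: 68.

W - Q - V - S - Y - X - L - W: 4+14+6+21+14+6+9 = 74
W - Q - V - S - Y - L - X - W: 4+14+6+21+20+6+3 = 74
W - Q - V - S - X - Y - L - W: 4+14+6+12+14+20+9 = 79
W - Q - V - S - X - L - Y - W: 4+14+6+12+6+20+11 = 73
W - Q - V - S - L - Y - X - W: 4+14+6+18+20+14+3 = 79
W - Q - V - S - L - X - Y - W: 4+14+6+18+6+14+11 = 73
W - Q - V - Y - S - X - L - W: 4+14+23+21+12+6+9 = 89
W - Q - V - Y - S - L - X - W: 4+14+23+21+18+6+3 = 89
… (352 more)
W - Y - V - S - Q - X - L - W: 11+23+6+8+5+6+9 = 68  ← best
The minimum is 68.
One optimal route: W → Y → V → S → Q → X → L → W (or its reverse).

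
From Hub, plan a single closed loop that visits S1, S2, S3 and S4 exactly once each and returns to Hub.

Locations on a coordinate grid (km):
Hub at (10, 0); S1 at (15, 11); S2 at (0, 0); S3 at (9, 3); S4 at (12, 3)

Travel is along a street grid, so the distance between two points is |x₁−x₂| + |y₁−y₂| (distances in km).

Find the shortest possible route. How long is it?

Minimum total distance: 52 km.

Hub → S1 → S2 → S3 → S4 → Hub: 16+26+12+3+5 = 62
Hub → S1 → S2 → S4 → S3 → Hub: 16+26+15+3+4 = 64
Hub → S1 → S3 → S2 → S4 → Hub: 16+14+12+15+5 = 62
Hub → S1 → S3 → S4 → S2 → Hub: 16+14+3+15+10 = 58
Hub → S1 → S4 → S2 → S3 → Hub: 16+11+15+12+4 = 58
Hub → S1 → S4 → S3 → S2 → Hub: 16+11+3+12+10 = 52
Hub → S2 → S1 → S3 → S4 → Hub: 10+26+14+3+5 = 58
Hub → S2 → S1 → S4 → S3 → Hub: 10+26+11+3+4 = 54
Hub → S2 → S3 → S1 → S4 → Hub: 10+12+14+11+5 = 52
Hub → S2 → S4 → S1 → S3 → Hub: 10+15+11+14+4 = 54
Hub → S3 → S1 → S2 → S4 → Hub: 4+14+26+15+5 = 64
Hub → S3 → S2 → S1 → S4 → Hub: 4+12+26+11+5 = 58
The minimum is 52.
One optimal route: Hub → S1 → S4 → S3 → S2 → Hub (or its reverse).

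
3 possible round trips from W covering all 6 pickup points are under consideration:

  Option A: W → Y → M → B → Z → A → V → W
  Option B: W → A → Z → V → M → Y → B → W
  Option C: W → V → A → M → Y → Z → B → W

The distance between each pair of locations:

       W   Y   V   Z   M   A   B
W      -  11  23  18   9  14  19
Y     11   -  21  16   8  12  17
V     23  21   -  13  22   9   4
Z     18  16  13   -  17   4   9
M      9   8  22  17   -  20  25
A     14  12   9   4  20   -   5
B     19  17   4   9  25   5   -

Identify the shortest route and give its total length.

Option A: 11 + 8 + 25 + 9 + 4 + 9 + 23 = 89
Option B: 14 + 4 + 13 + 22 + 8 + 17 + 19 = 97
Option C: 23 + 9 + 20 + 8 + 16 + 9 + 19 = 104

89 — Option A is the shortest.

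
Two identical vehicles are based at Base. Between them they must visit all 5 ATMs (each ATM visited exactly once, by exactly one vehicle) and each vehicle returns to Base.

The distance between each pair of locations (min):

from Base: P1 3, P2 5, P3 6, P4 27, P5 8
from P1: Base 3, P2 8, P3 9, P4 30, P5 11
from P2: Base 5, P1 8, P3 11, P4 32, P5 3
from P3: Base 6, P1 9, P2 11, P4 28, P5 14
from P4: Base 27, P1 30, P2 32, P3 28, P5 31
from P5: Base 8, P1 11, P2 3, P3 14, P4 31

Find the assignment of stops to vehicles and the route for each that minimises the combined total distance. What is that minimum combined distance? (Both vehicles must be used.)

Minimum combined distance: 79 min.

Check every non-empty split of the stops between the two vehicles; for each half take its own optimal tour:
  {P1} + {P2, P3, P4, P5}: 6 + 73 = 79
  {P2} + {P1, P3, P4, P5}: 10 + 79 = 89
  {P1, P2} + {P3, P4, P5}: 16 + 73 = 89
  {P3} + {P1, P2, P4, P5}: 12 + 72 = 84
  {P1, P3} + {P2, P4, P5}: 18 + 66 = 84
  {P2, P3} + {P1, P4, P5}: 22 + 72 = 94
  … (15 splits in total)
Best: vehicle 1 Base → P1 → Base = 6; vehicle 2 Base → P2 → P5 → P4 → P3 → Base = 73; combined 79.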